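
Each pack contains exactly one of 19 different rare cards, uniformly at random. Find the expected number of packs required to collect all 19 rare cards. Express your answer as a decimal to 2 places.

After i distinct types are collected, each trial gives a new one with probability (19−i)/19, so the expected wait for the next new type is 19/(19−i).
E = 19/19 + 19/18 + 19/17 + 19/16 + 19/15 + 19/14 + 19/13 + 19/12 + 19/11 + 19/10 + 19/9 + 19/8 + 19/7 + 19/6 + 19/5 + 19/4 + 19/3 + 19/2 + 19/1 = 275295799/4084080 ≈ 67.41.

67.41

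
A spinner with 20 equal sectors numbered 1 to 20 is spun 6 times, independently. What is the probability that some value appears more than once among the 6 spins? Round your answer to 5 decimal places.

0.56395

P(all 6 different) = 20/20 · 19/20 · ··· · 15/20 ≈ 0.43605.
P(at least two equal) = 1 − 0.43605 = 0.56395.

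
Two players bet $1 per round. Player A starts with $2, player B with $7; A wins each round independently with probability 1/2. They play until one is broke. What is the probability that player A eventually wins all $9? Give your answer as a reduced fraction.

With a fair step, P(i) = ½P(i−1) + ½P(i+1) with P(0)=0, P(9)=1 has the linear solution P(i) = i/9.
P(2) = 2/9.

2/9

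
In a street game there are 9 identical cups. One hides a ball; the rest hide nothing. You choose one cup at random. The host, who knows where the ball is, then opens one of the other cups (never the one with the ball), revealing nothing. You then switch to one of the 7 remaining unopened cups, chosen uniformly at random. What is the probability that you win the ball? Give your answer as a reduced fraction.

8/63

Your original cup holds the ball with probability 1/9, so the other 8 collectively hold it with probability 8/9.
The host can always find an empty cup to open, so this doesn't change that 8/9; it is now spread over the 7 remaining unopened cups.
P(win by switching) = (8/9) · (1/7) = 8/63.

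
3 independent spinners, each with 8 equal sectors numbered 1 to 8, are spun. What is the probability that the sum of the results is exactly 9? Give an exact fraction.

7/128

There are 8^3 = 512 equally likely outcomes.
The number of ordered 3-tuples from {1,…,8} summing to 9 is 28.
P(sum = 9) = 28/512 = 7/128.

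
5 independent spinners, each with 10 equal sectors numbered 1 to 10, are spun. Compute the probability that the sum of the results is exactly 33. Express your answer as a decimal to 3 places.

There are 10^5 = 100000 equally likely outcomes.
The number of ordered 5-tuples from {1,…,10} summing to 33 is 4335.
P(sum = 33) = 4335/100000 = 867/20000 ≈ 0.043.

0.043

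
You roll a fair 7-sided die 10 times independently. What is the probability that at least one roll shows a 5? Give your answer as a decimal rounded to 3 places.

P(no roll shows a 5) = (6/7)^10 ≈ 0.214.
P(at least one) = 1 − 0.214 = 0.786.

0.786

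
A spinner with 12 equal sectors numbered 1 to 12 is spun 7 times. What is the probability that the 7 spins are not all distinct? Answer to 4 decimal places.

P(all 7 different) = 12/12 · 11/12 · ··· · 6/12 ≈ 0.1114.
P(at least two equal) = 1 − 0.1114 = 0.8886.

0.8886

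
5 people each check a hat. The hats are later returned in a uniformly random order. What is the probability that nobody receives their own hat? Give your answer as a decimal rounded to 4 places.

This is the derangement probability: permutations of 5 with no fixed point.
D(5) = 5! · (1 − 1/1! + 1/2! − ··· + (−1)^5/5!) = 44.
P = 44/120 = 11/30 ≈ 0.3667.

0.3667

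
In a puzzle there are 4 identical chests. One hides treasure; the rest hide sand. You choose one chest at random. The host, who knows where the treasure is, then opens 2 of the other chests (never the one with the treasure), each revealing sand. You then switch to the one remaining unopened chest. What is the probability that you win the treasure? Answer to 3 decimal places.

0.750

Your original chest holds the treasure with probability 1/4, so the other 3 collectively hold it with probability 3/4.
The host can always find 2 empty chests to open, so the reveals don't change that 3/4; it is now spread over the 1 remaining unopened chest.
P(win by switching) = (3/4) · (1/1) = 3/4 ≈ 0.750.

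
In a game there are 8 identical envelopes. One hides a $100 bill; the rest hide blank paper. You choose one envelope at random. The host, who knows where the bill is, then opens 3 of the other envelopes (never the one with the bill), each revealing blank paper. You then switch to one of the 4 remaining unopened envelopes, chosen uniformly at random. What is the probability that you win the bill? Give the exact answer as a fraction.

Your original envelope holds the bill with probability 1/8, so the other 7 collectively hold it with probability 7/8.
The host can always find 3 empty envelopes to open, so the reveals don't change that 7/8; it is now spread over the 4 remaining unopened envelopes.
P(win by switching) = (7/8) · (1/4) = 7/32.

7/32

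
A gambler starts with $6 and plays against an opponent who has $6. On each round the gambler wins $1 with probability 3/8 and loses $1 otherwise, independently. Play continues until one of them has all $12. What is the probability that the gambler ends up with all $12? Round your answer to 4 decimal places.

0.0446

Let r = q/p = (5/8)/(3/8) = 5/3. The recurrence P(i) = p·P(i+1) + q·P(i−1) with P(0)=0, P(12)=1 gives P(i) = (1 − r^i)/(1 − r^12).
P(6) = (1 − (5/3)^6) / (1 − (5/3)^12) = 729/16354 ≈ 0.0446.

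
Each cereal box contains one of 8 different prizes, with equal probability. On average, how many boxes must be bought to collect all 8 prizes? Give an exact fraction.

After i distinct types are collected, each trial gives a new one with probability (8−i)/8, so the expected wait for the next new type is 8/(8−i).
E = 8/8 + 8/7 + 8/6 + 8/5 + 8/4 + 8/3 + 8/2 + 8/1 = 761/35.

761/35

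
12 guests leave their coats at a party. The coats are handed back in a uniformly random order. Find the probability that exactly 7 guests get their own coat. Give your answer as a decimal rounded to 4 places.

0.0001

Choose which 7 of the 12 are fixed: C(12,7) = 792 ways.
The remaining 5 must have no fixed point: D(5) = 44.
P = 792·44/479001600 = 11/151200 ≈ 0.0001.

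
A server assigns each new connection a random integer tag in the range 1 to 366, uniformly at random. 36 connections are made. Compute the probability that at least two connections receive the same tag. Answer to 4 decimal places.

It's easier to compute the probability that all 36 are distinct.
P(all distinct) = 366/366 · 365/366 · ··· · 331/366 ≈ 0.1687.
So the probability of at least one match is 1 − 0.1687 = 0.8313.

0.8313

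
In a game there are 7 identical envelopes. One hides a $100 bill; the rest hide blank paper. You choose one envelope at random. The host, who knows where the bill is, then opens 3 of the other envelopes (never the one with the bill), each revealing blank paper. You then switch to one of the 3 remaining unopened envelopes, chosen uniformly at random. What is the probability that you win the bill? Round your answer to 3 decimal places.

Your original envelope holds the bill with probability 1/7, so the other 6 collectively hold it with probability 6/7.
The host can always find 3 empty envelopes to open, so the reveals don't change that 6/7; it is now spread over the 3 remaining unopened envelopes.
P(win by switching) = (6/7) · (1/3) = 2/7 ≈ 0.286.

0.286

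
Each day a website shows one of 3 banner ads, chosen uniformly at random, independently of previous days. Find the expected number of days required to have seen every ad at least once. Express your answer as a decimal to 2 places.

5.50

After i distinct types are collected, each trial gives a new one with probability (3−i)/3, so the expected wait for the next new type is 3/(3−i).
E = 3/3 + 3/2 + 3/1 = 11/2 ≈ 5.50.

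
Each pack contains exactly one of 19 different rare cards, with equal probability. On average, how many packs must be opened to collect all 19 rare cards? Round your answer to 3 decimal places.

67.407

After i distinct types are collected, each trial gives a new one with probability (19−i)/19, so the expected wait for the next new type is 19/(19−i).
E = 19/19 + 19/18 + 19/17 + 19/16 + 19/15 + 19/14 + 19/13 + 19/12 + 19/11 + 19/10 + 19/9 + 19/8 + 19/7 + 19/6 + 19/5 + 19/4 + 19/3 + 19/2 + 19/1 = 275295799/4084080 ≈ 67.407.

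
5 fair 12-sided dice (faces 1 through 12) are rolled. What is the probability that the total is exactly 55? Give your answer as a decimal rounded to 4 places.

0.0005

There are 12^5 = 248832 equally likely outcomes.
The number of ordered 5-tuples from {1,…,12} summing to 55 is 126.
P(sum = 55) = 126/248832 = 7/13824 ≈ 0.0005.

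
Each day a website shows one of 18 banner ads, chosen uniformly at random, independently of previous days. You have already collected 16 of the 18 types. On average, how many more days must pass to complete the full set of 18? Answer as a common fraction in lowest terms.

Starting from 16 distinct types, each trial gives a new one with probability (18−i)/18 when i types are held, so the wait for the next new type is 18/(18−i).
E = 18/2 + 18/1 = 27.

27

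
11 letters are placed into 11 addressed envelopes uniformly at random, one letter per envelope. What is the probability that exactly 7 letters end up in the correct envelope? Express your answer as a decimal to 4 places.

0.0001

Choose which 7 of the 11 are fixed: C(11,7) = 330 ways.
The remaining 4 must have no fixed point: D(4) = 9.
P = 330·9/39916800 = 1/13440 ≈ 0.0001.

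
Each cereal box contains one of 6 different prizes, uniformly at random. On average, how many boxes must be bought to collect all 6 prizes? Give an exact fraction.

147/10

After i distinct types are collected, each trial gives a new one with probability (6−i)/6, so the expected wait for the next new type is 6/(6−i).
E = 6/6 + 6/5 + 6/4 + 6/3 + 6/2 + 6/1 = 147/10.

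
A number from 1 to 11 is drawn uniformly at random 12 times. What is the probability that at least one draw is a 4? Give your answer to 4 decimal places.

0.6814

P(no draw is a 4) = (10/11)^12 ≈ 0.3186.
P(at least one) = 1 − 0.3186 = 0.6814.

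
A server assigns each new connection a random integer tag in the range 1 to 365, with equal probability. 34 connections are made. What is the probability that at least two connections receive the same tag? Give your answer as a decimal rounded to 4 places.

0.7953

It's easier to compute the probability that all 34 are distinct.
P(all distinct) = 365/365 · 364/365 · ··· · 332/365 ≈ 0.2047.
So the probability of at least one match is 1 − 0.2047 = 0.7953.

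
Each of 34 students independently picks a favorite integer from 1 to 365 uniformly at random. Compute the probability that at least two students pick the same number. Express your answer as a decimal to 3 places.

It's easier to compute the probability that all 34 are distinct.
P(all distinct) = 365/365 · 364/365 · ··· · 332/365 ≈ 0.205.
So the probability of at least one match is 1 − 0.205 = 0.795.

0.795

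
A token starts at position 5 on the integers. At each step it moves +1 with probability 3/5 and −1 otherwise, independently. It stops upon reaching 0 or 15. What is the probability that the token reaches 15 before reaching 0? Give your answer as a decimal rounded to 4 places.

0.8703

Let r = q/p = (2/5)/(3/5) = 2/3. The recurrence P(i) = p·P(i+1) + q·P(i−1) with P(0)=0, P(15)=1 gives P(i) = (1 − r^i)/(1 − r^15).
P(5) = (1 − (2/3)^5) / (1 − (2/3)^15) = 59049/67849 ≈ 0.8703.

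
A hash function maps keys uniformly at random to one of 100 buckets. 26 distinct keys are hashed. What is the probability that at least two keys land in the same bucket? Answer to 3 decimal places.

It's easier to compute the probability that all 26 are distinct.
P(all distinct) = 100/100 · 99/100 · ··· · 75/100 ≈ 0.028.
So the probability of at least one match is 1 − 0.028 = 0.972.

0.972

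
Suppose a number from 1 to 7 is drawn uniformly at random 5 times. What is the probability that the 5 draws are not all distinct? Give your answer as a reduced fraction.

P(all 5 different) = 7/7 · 6/7 · ··· · 3/7 = 360/2401.
P(at least two equal) = 1 − 360/2401 = 2041/2401.

2041/2401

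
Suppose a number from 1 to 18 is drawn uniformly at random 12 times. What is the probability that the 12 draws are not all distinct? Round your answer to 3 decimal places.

P(all 12 different) = 18/18 · 17/18 · ··· · 7/18 ≈ 0.008.
P(at least two equal) = 1 − 0.008 = 0.992.

0.992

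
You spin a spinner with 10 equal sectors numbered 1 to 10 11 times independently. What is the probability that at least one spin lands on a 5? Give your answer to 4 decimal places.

P(no spin lands on a 5) = (9/10)^11 ≈ 0.3138.
P(at least one) = 1 − 0.3138 = 0.6862.

0.6862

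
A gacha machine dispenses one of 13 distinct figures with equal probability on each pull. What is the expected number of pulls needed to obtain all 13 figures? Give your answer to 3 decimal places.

After i distinct types are collected, each trial gives a new one with probability (13−i)/13, so the expected wait for the next new type is 13/(13−i).
E = 13/13 + 13/12 + 13/11 + 13/10 + 13/9 + 13/8 + 13/7 + 13/6 + 13/5 + 13/4 + 13/3 + 13/2 + 13/1 = 1145993/27720 ≈ 41.342.

41.342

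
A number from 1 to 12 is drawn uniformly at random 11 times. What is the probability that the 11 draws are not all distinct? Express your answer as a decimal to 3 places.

P(all 11 different) = 12/12 · 11/12 · ··· · 2/12 ≈ 0.001.
P(at least two equal) = 1 − 0.001 = 0.999.

0.999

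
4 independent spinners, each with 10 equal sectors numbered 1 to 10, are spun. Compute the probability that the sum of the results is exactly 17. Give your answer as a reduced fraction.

6/125

There are 10^4 = 10000 equally likely outcomes.
The number of ordered 4-tuples from {1,…,10} summing to 17 is 480.
P(sum = 17) = 480/10000 = 6/125.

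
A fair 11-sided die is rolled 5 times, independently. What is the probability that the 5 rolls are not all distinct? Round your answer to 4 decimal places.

P(all 5 different) = 11/11 · 10/11 · ··· · 7/11 ≈ 0.3442.
P(at least two equal) = 1 − 0.3442 = 0.6558.

0.6558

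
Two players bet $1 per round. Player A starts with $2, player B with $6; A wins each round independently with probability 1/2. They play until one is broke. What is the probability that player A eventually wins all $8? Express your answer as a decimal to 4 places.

0.2500

With a fair step, P(i) = ½P(i−1) + ½P(i+1) with P(0)=0, P(8)=1 has the linear solution P(i) = i/8.
P(2) = 2/8 = 1/4 ≈ 0.2500.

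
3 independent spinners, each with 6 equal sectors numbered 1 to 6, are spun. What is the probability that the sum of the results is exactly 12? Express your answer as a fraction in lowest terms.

25/216

There are 6^3 = 216 equally likely outcomes.
The number of ordered 3-tuples from {1,…,6} summing to 12 is 25.
P(sum = 12) = 25/216.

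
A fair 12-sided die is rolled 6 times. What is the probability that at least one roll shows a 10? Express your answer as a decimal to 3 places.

0.407

P(no roll shows a 10) = (11/12)^6 ≈ 0.593.
P(at least one) = 1 − 0.593 = 0.407.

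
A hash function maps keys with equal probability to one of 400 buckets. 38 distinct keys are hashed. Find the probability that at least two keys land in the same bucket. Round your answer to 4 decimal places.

0.8372

It's easier to compute the probability that all 38 are distinct.
P(all distinct) = 400/400 · 399/400 · ··· · 363/400 ≈ 0.1628.
So the probability of at least one match is 1 − 0.1628 = 0.8372.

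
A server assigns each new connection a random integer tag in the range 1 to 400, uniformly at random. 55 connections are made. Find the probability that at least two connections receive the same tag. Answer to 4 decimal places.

It's easier to compute the probability that all 55 are distinct.
P(all distinct) = 400/400 · 399/400 · ··· · 346/400 ≈ 0.0204.
So the probability of at least one match is 1 − 0.0204 = 0.9796.

0.9796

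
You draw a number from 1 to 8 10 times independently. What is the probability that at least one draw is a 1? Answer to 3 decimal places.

P(no draw is a 1) = (7/8)^10 ≈ 0.263.
P(at least one) = 1 − 0.263 = 0.737.

0.737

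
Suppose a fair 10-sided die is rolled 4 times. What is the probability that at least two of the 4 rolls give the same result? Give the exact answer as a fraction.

P(all 4 different) = 10/10 · 9/10 · ··· · 7/10 = 63/125.
P(at least two equal) = 1 − 63/125 = 62/125.

62/125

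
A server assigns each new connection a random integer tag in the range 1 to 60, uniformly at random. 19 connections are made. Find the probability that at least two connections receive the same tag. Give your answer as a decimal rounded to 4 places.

0.9592

It's easier to compute the probability that all 19 are distinct.
P(all distinct) = 60/60 · 59/60 · ··· · 42/60 ≈ 0.0408.
So the probability of at least one match is 1 − 0.0408 = 0.9592.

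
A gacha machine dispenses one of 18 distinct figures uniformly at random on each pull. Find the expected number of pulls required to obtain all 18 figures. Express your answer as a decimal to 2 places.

62.91

After i distinct types are collected, each trial gives a new one with probability (18−i)/18, so the expected wait for the next new type is 18/(18−i).
E = 18/18 + 18/17 + 18/16 + 18/15 + 18/14 + 18/13 + 18/12 + 18/11 + 18/10 + 18/9 + 18/8 + 18/7 + 18/6 + 18/5 + 18/4 + 18/3 + 18/2 + 18/1 = 42822903/680680 ≈ 62.91.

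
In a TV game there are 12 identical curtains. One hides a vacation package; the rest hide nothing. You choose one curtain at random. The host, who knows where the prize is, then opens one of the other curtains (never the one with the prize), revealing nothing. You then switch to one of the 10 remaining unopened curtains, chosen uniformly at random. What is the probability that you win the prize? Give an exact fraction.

11/120

Your original curtain holds the prize with probability 1/12, so the other 11 collectively hold it with probability 11/12.
The host can always find an empty curtain to open, so this doesn't change that 11/12; it is now spread over the 10 remaining unopened curtains.
P(win by switching) = (11/12) · (1/10) = 11/120.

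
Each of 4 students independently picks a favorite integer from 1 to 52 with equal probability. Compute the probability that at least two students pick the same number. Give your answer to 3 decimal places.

0.111

It's easier to compute the probability that all 4 are distinct.
P(all distinct) = 52/52 · 51/52 · ··· · 49/52 ≈ 0.889.
So the probability of at least one match is 1 − 0.889 = 0.111.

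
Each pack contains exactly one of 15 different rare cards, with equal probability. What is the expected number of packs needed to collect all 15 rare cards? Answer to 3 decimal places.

49.773

After i distinct types are collected, each trial gives a new one with probability (15−i)/15, so the expected wait for the next new type is 15/(15−i).
E = 15/15 + 15/14 + 15/13 + 15/12 + 15/11 + 15/10 + 15/9 + 15/8 + 15/7 + 15/6 + 15/5 + 15/4 + 15/3 + 15/2 + 15/1 = 1195757/24024 ≈ 49.773.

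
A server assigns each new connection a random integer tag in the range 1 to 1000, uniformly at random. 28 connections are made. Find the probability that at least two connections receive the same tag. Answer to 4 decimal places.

0.3172

It's easier to compute the probability that all 28 are distinct.
P(all distinct) = 1000/1000 · 999/1000 · ··· · 973/1000 ≈ 0.6828.
So the probability of at least one match is 1 − 0.6828 = 0.3172.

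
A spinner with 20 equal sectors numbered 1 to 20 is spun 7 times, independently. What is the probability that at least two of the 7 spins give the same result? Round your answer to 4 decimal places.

0.6948

P(all 7 different) = 20/20 · 19/20 · ··· · 14/20 ≈ 0.3052.
P(at least two equal) = 1 − 0.3052 = 0.6948.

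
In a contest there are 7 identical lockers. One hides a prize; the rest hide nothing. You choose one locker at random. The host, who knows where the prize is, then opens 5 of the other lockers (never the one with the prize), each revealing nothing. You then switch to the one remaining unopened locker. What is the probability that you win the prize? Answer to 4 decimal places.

0.8571

Your original locker holds the prize with probability 1/7, so the other 6 collectively hold it with probability 6/7.
The host can always find 5 empty lockers to open, so the reveals don't change that 6/7; it is now spread over the 1 remaining unopened locker.
P(win by switching) = (6/7) · (1/1) = 6/7 ≈ 0.8571.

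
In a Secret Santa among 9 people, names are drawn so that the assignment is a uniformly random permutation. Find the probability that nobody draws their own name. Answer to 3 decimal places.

This is the derangement probability: permutations of 9 with no fixed point.
D(9) = 9! · (1 − 1/1! + 1/2! − ··· + (−1)^9/9!) = 133496.
P = 133496/362880 = 16687/45360 ≈ 0.368.

0.368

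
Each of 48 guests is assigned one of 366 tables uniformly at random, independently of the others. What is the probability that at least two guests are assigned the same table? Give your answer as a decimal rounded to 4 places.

0.9602

It's easier to compute the probability that all 48 are distinct.
P(all distinct) = 366/366 · 365/366 · ··· · 319/366 ≈ 0.0398.
So the probability of at least one match is 1 − 0.0398 = 0.9602.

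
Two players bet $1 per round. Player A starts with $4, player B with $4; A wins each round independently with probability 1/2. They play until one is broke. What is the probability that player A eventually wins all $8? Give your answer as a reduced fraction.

With a fair step, P(i) = ½P(i−1) + ½P(i+1) with P(0)=0, P(8)=1 has the linear solution P(i) = i/8.
P(4) = 4/8 = 1/2.

1/2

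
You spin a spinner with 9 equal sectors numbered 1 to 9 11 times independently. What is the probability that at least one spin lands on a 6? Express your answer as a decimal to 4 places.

P(no spin lands on a 6) = (8/9)^11 ≈ 0.2737.
P(at least one) = 1 − 0.2737 = 0.7263.

0.7263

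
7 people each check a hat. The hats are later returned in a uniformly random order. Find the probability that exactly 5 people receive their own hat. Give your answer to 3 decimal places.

Choose which 5 of the 7 are fixed: C(7,5) = 21 ways.
The remaining 2 must have no fixed point: D(2) = 1.
P = 21·1/5040 = 1/240 ≈ 0.004.

0.004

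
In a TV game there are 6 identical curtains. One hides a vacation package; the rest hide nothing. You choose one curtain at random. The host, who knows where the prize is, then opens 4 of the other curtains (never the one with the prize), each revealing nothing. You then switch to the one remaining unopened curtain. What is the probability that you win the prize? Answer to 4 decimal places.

Your original curtain holds the prize with probability 1/6, so the other 5 collectively hold it with probability 5/6.
The host can always find 4 empty curtains to open, so the reveals don't change that 5/6; it is now spread over the 1 remaining unopened curtain.
P(win by switching) = (5/6) · (1/1) = 5/6 ≈ 0.8333.

0.8333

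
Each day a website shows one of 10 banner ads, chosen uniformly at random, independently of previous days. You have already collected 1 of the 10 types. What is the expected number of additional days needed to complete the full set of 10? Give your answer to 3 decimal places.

Starting from 1 distinct type, each trial gives a new one with probability (10−i)/10 when i types are held, so the wait for the next new type is 10/(10−i).
E = 10/9 + 10/8 + 10/7 + 10/6 + 10/5 + 10/4 + 10/3 + 10/2 + 10/1 = 7129/252 ≈ 28.290.

28.290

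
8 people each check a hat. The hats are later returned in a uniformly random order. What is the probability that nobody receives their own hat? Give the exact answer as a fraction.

This is the derangement probability: permutations of 8 with no fixed point.
D(8) = 8! · (1 − 1/1! + 1/2! − ··· + (−1)^8/8!) = 14833.
P = 14833/40320 = 2119/5760.

2119/5760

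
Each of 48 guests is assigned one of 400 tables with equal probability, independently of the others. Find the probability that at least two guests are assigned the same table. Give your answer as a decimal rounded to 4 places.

It's easier to compute the probability that all 48 are distinct.
P(all distinct) = 400/400 · 399/400 · ··· · 353/400 ≈ 0.0529.
So the probability of at least one match is 1 − 0.0529 = 0.9471.

0.9471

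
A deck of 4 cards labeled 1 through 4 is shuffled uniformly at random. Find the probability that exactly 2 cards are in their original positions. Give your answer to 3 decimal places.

Choose which 2 of the 4 are fixed: C(4,2) = 6 ways.
The remaining 2 must have no fixed point: D(2) = 1.
P = 6·1/24 = 1/4 ≈ 0.250.

0.250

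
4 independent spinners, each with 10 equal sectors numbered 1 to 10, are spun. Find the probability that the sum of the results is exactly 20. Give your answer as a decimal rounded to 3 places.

0.063

There are 10^4 = 10000 equally likely outcomes.
The number of ordered 4-tuples from {1,…,10} summing to 20 is 633.
P(sum = 20) = 633/10000 ≈ 0.063.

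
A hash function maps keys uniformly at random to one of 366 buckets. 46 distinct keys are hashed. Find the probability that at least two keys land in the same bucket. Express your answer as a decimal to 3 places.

0.948

It's easier to compute the probability that all 46 are distinct.
P(all distinct) = 366/366 · 365/366 · ··· · 321/366 ≈ 0.052.
So the probability of at least one match is 1 − 0.052 = 0.948.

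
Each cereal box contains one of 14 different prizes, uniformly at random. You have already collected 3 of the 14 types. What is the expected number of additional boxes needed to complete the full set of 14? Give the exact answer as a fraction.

Starting from 3 distinct types, each trial gives a new one with probability (14−i)/14 when i types are held, so the wait for the next new type is 14/(14−i).
E = 14/11 + 14/10 + 14/9 + 14/8 + 14/7 + 14/6 + 14/5 + 14/4 + 14/3 + 14/2 + 14/1 = 83711/1980.

83711/1980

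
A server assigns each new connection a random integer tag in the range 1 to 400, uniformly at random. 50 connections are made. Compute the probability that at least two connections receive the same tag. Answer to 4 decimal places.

It's easier to compute the probability that all 50 are distinct.
P(all distinct) = 400/400 · 399/400 · ··· · 351/400 ≈ 0.0409.
So the probability of at least one match is 1 − 0.0409 = 0.9591.

0.9591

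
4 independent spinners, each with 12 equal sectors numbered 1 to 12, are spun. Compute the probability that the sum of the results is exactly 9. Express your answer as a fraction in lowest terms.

7/2592

There are 12^4 = 20736 equally likely outcomes.
The number of ordered 4-tuples from {1,…,12} summing to 9 is 56.
P(sum = 9) = 56/20736 = 7/2592.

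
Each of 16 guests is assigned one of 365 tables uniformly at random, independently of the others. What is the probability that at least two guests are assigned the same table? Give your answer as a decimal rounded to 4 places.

It's easier to compute the probability that all 16 are distinct.
P(all distinct) = 365/365 · 364/365 · ··· · 350/365 ≈ 0.7164.
So the probability of at least one match is 1 − 0.7164 = 0.2836.

0.2836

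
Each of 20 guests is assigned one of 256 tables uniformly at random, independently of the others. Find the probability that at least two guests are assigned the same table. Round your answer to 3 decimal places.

It's easier to compute the probability that all 20 are distinct.
P(all distinct) = 256/256 · 255/256 · ··· · 237/256 ≈ 0.467.
So the probability of at least one match is 1 − 0.467 = 0.533.

0.533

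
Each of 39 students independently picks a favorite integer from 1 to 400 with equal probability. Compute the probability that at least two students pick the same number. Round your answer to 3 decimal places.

It's easier to compute the probability that all 39 are distinct.
P(all distinct) = 400/400 · 399/400 · ··· · 362/400 ≈ 0.147.
So the probability of at least one match is 1 − 0.147 = 0.853.

0.853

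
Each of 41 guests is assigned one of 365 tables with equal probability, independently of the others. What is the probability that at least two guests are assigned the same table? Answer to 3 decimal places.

0.903

It's easier to compute the probability that all 41 are distinct.
P(all distinct) = 365/365 · 364/365 · ··· · 325/365 ≈ 0.097.
So the probability of at least one match is 1 − 0.097 = 0.903.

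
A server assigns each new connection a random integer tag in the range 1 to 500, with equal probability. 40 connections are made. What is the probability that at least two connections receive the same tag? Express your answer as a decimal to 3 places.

It's easier to compute the probability that all 40 are distinct.
P(all distinct) = 500/500 · 499/500 · ··· · 461/500 ≈ 0.201.
So the probability of at least one match is 1 − 0.201 = 0.799.

0.799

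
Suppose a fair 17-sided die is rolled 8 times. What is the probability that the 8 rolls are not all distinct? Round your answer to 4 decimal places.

P(all 8 different) = 17/17 · 16/17 · ··· · 10/17 ≈ 0.1405.
P(at least two equal) = 1 − 0.1405 = 0.8595.

0.8595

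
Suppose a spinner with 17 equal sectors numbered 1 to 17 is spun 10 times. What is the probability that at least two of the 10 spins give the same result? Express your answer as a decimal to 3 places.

P(all 10 different) = 17/17 · 16/17 · ··· · 8/17 ≈ 0.035.
P(at least two equal) = 1 − 0.035 = 0.965.

0.965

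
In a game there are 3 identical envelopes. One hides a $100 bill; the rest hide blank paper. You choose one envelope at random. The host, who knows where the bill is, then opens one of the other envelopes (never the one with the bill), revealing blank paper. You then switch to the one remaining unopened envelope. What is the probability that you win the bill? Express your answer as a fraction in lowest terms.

2/3

Your original envelope holds the bill with probability 1/3, so the other 2 collectively hold it with probability 2/3.
The host can always find an empty envelope to open, so this doesn't change that 2/3; it is now spread over the 1 remaining unopened envelope.
P(win by switching) = (2/3) · (1/1) = 2/3.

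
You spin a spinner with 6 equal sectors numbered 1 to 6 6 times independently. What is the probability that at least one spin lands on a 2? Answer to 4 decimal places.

0.6651

P(no spin lands on a 2) = (5/6)^6 ≈ 0.3349.
P(at least one) = 1 − 0.3349 = 0.6651.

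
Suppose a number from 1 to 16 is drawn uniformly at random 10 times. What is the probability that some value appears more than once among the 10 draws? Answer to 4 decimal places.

0.9736

P(all 10 different) = 16/16 · 15/16 · ··· · 7/16 ≈ 0.0264.
P(at least two equal) = 1 − 0.0264 = 0.9736.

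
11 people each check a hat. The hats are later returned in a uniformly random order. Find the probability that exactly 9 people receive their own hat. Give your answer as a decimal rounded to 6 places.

0.000001

Choose which 9 of the 11 are fixed: C(11,9) = 55 ways.
The remaining 2 must have no fixed point: D(2) = 1.
P = 55·1/39916800 = 1/725760 ≈ 0.000001.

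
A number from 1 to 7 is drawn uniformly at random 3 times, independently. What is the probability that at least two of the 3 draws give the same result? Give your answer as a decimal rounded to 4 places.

0.3878

P(all 3 different) = 7/7 · 6/7 · ··· · 5/7 ≈ 0.6122.
P(at least two equal) = 1 − 0.6122 = 0.3878.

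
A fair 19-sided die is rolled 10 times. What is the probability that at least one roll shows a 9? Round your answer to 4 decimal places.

0.4176

P(no roll shows a 9) = (18/19)^10 ≈ 0.5824.
P(at least one) = 1 − 0.5824 = 0.4176.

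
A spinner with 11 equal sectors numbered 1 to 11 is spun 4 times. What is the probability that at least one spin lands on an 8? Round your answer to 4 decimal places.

P(no spin lands on an 8) = (10/11)^4 ≈ 0.6830.
P(at least one) = 1 − 0.6830 = 0.3170.

0.3170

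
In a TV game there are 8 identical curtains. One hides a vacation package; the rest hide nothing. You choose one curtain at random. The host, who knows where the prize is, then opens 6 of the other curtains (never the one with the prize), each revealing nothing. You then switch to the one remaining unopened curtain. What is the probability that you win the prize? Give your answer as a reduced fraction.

7/8

Your original curtain holds the prize with probability 1/8, so the other 7 collectively hold it with probability 7/8.
The host can always find 6 empty curtains to open, so the reveals don't change that 7/8; it is now spread over the 1 remaining unopened curtain.
P(win by switching) = (7/8) · (1/1) = 7/8.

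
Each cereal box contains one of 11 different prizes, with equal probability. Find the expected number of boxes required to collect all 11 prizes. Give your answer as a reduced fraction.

After i distinct types are collected, each trial gives a new one with probability (11−i)/11, so the expected wait for the next new type is 11/(11−i).
E = 11/11 + 11/10 + 11/9 + 11/8 + 11/7 + 11/6 + 11/5 + 11/4 + 11/3 + 11/2 + 11/1 = 83711/2520.

83711/2520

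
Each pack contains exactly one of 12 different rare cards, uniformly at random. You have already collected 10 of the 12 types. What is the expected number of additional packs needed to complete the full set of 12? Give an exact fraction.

18

Starting from 10 distinct types, each trial gives a new one with probability (12−i)/12 when i types are held, so the wait for the next new type is 12/(12−i).
E = 12/2 + 12/1 = 18.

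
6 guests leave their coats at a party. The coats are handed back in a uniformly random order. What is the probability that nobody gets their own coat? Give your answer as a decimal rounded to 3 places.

0.368

This is the derangement probability: permutations of 6 with no fixed point.
D(6) = 6! · (1 − 1/1! + 1/2! − ··· + (−1)^6/6!) = 265.
P = 265/720 = 53/144 ≈ 0.368.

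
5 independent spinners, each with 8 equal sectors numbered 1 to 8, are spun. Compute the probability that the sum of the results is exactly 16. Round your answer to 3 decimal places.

0.036

There are 8^5 = 32768 equally likely outcomes.
The number of ordered 5-tuples from {1,…,8} summing to 16 is 1190.
P(sum = 16) = 1190/32768 = 595/16384 ≈ 0.036.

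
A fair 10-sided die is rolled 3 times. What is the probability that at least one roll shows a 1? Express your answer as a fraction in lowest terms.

271/1000

P(no roll shows a 1) = (9/10)^3 = 729/1000.
P(at least one) = 1 − 729/1000 = 271/1000.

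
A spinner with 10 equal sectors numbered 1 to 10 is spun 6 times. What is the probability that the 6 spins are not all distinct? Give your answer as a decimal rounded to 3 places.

0.849

P(all 6 different) = 10/10 · 9/10 · ··· · 5/10 ≈ 0.151.
P(at least two equal) = 1 − 0.151 = 0.849.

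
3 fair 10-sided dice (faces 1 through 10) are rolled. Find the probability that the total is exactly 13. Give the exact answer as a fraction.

There are 10^3 = 1000 equally likely outcomes.
The number of ordered 3-tuples from {1,…,10} summing to 13 is 63.
P(sum = 13) = 63/1000.

63/1000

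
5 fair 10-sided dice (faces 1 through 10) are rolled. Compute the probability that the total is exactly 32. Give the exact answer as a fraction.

121/2500

There are 10^5 = 100000 equally likely outcomes.
The number of ordered 5-tuples from {1,…,10} summing to 32 is 4840.
P(sum = 32) = 4840/100000 = 121/2500.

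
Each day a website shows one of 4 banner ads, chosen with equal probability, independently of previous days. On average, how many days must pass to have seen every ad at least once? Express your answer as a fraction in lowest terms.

25/3

After i distinct types are collected, each trial gives a new one with probability (4−i)/4, so the expected wait for the next new type is 4/(4−i).
E = 4/4 + 4/3 + 4/2 + 4/1 = 25/3.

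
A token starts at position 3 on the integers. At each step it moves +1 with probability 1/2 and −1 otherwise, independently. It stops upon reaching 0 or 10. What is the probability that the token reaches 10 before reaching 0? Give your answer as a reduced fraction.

With a fair step, P(i) = ½P(i−1) + ½P(i+1) with P(0)=0, P(10)=1 has the linear solution P(i) = i/10.
P(3) = 3/10.

3/10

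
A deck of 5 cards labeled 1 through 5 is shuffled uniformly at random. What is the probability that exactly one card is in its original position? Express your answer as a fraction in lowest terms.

3/8

Choose which one is fixed: C(5,1) = 5 ways.
The remaining 4 must have no fixed point: D(4) = 9.
P = 5·9/120 = 3/8.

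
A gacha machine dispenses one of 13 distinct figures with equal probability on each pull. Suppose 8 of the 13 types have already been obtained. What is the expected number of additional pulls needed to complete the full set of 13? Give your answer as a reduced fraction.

1781/60

Starting from 8 distinct types, each trial gives a new one with probability (13−i)/13 when i types are held, so the wait for the next new type is 13/(13−i).
E = 13/5 + 13/4 + 13/3 + 13/2 + 13/1 = 1781/60.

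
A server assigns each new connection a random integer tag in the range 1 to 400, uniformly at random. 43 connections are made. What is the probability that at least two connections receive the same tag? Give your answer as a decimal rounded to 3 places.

0.904

It's easier to compute the probability that all 43 are distinct.
P(all distinct) = 400/400 · 399/400 · ··· · 358/400 ≈ 0.096.
So the probability of at least one match is 1 − 0.096 = 0.904.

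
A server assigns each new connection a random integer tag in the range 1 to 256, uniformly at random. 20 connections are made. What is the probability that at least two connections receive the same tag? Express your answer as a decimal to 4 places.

0.5332

It's easier to compute the probability that all 20 are distinct.
P(all distinct) = 256/256 · 255/256 · ··· · 237/256 ≈ 0.4668.
So the probability of at least one match is 1 − 0.4668 = 0.5332.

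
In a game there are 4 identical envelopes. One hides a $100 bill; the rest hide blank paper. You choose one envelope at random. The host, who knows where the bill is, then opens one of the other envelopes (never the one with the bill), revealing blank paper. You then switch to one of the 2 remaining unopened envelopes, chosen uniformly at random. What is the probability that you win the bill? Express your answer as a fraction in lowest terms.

Your original envelope holds the bill with probability 1/4, so the other 3 collectively hold it with probability 3/4.
The host can always find an empty envelope to open, so this doesn't change that 3/4; it is now spread over the 2 remaining unopened envelopes.
P(win by switching) = (3/4) · (1/2) = 3/8.

3/8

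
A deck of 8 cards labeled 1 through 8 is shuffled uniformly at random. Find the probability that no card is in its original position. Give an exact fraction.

This is the derangement probability: permutations of 8 with no fixed point.
D(8) = 8! · (1 − 1/1! + 1/2! − ··· + (−1)^8/8!) = 14833.
P = 14833/40320 = 2119/5760.

2119/5760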